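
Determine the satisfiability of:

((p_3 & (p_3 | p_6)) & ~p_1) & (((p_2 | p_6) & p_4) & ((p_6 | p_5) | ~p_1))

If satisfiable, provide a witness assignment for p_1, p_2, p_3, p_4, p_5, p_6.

p_1 = False, p_2 = False, p_3 = True, p_4 = True, p_5 = True, p_6 = True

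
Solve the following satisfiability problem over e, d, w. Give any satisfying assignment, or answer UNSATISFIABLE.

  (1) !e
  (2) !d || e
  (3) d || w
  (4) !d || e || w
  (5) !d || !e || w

e: False; d: False; w: True

Unit clause (!e) forces e = False.
In (!d || e) only !d is left, so d = False.
In (d || w) only w is left, so w = True.
Check each clause:
  (!e): !e holds.
  (!d || e): !d holds.
  (d || w): w holds.
  (!d || e || w): !d holds.
  (!d || !e || w): !d holds.
All clauses satisfied.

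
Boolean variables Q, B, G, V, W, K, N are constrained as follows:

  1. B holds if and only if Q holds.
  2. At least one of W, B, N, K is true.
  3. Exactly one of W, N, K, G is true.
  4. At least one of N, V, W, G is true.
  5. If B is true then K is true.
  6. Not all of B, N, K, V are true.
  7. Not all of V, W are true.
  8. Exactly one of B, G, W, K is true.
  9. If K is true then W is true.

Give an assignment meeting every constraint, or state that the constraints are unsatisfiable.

Q=F; B=F; G=F; V=F; W=T; K=F; N=F

  (1) B=F, Q=F — same ✓
  (2) {W, B, N, K}: 1 true — at least one ✓
  (3) {W, N, K, G}: 1 true — exactly one ✓
  (4) {N, V, W, G}: 1 true — at least one ✓
  (5) B=F ⇒ K: vacuous ✓
  (6) {B, N, K, V}: 0/4 true — not all ✓
  (7) {V, W}: 1/2 true — not all ✓
  (8) {B, G, W, K}: 1 true — exactly one ✓
  (9) K=F ⇒ W: vacuous ✓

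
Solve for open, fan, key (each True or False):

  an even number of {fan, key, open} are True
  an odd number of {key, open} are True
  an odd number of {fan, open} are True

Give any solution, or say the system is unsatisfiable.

open = False, fan = True, key = True

{fan, key, open}: 2 true → even ✓
{key, open}: 1 true → odd ✓
{fan, open}: 1 true → odd ✓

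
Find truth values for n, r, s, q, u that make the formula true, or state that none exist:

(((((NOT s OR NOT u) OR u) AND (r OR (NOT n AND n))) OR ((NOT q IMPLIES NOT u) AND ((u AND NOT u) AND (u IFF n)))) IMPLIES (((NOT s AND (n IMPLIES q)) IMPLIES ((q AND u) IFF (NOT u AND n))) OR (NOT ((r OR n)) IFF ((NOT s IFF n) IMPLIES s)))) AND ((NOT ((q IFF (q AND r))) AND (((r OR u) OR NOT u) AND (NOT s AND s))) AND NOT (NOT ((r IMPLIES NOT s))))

Unsatisfiable — no assignment works.

Case s = True: the conjunct NOT s is False.
Case s = False: the conjunct s is False.
Both cases fail — unsatisfiable.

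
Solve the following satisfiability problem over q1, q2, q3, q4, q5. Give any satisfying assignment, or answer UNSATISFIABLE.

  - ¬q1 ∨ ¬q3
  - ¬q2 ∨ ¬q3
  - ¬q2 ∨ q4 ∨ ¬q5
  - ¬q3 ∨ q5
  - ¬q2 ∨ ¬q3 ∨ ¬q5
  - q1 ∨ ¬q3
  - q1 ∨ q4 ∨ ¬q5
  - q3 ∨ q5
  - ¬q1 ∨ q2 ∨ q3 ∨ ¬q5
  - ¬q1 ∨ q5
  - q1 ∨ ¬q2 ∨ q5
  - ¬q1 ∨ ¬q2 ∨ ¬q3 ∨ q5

Set q1 = False.
  then (q1 ∨ ¬q3) forces q3 = False.
  then (q3 ∨ q5) forces q5 = True.
  then (q1 ∨ q4 ∨ ¬q5) forces q4 = True.
Set q2 = True.
All clauses satisfied.

q1: False; q2: True; q3: False; q4: True; q5: True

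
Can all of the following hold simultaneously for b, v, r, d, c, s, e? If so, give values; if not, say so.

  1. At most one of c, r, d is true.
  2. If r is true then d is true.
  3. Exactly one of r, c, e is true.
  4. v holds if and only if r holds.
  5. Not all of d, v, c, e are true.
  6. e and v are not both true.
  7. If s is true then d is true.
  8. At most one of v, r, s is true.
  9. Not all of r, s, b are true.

b = True; v = False; r = False; d = False; c = True; s = False; e = False

  (1) {c, r, d}: 1 true — at most one ✓
  (2) r=F ⇒ d: vacuous ✓
  (3) {r, c, e}: 1 true — exactly one ✓
  (4) v=F, r=F — same ✓
  (5) {d, v, c, e}: 1/4 true — not all ✓
  (6) e=F, v=F — not both ✓
  (7) s=F ⇒ d: vacuous ✓
  (8) {v, r, s}: 0 true — at most one ✓
  (9) {r, s, b}: 1/3 true — not all ✓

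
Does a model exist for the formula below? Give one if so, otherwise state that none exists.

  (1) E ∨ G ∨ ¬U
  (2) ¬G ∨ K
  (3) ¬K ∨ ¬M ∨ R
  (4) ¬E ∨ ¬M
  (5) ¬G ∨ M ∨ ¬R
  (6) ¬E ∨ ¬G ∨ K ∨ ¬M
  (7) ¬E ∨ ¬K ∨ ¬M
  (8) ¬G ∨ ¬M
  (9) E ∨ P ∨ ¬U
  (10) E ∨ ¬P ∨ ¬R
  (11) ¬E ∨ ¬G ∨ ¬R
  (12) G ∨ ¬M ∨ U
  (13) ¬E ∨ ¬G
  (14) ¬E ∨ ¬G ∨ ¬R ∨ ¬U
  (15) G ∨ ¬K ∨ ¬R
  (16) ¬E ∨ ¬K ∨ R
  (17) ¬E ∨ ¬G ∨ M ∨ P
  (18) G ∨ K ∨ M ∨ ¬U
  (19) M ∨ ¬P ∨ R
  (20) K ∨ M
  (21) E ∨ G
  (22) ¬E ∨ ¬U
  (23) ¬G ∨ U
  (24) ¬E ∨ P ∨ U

No satisfying assignment exists.

Case G = True:
  (¬G ∨ K) forces K = True.
  (¬G ∨ ¬M) forces M = False.
  (¬G ∨ M ∨ ¬R) forces R = False.
  (¬E ∨ ¬G) forces E = False.
  (M ∨ ¬P ∨ R) forces P = False.
  (E ∨ P ∨ ¬U) forces U = False.
  Clause (¬G ∨ U) is falsified — contradiction.
Case G = False:
  (E ∨ G) forces E = True.
  (¬E ∨ ¬M) forces M = False.
  (K ∨ M) forces K = True.
  (G ∨ ¬K ∨ ¬R) forces R = False.
  Clause (¬E ∨ ¬K ∨ R) is falsified — contradiction.
Both cases fail, so the formula is unsatisfiable.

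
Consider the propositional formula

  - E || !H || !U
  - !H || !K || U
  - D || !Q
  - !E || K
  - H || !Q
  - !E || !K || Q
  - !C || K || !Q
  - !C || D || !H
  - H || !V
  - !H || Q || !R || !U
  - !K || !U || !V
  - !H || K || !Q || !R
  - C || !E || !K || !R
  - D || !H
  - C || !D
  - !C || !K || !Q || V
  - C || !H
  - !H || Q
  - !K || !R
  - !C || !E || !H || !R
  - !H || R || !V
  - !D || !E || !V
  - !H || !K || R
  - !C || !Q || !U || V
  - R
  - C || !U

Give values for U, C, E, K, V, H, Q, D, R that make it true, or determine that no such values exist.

U = True, C = True, E = False, K = False, V = False, H = False, Q = False, D = True, R = True

Unit clause (R) forces R = True.
In (!K || !R) only !K is left, so K = False.
In (!E || K) only !E is left, so E = False.
Set U = True.
  then (E || !H || !U) forces H = False.
  then (H || !Q) forces Q = False.
  then (H || !V) forces V = False.
  then (C || !U) forces C = True.
Set D = True.
All clauses satisfied.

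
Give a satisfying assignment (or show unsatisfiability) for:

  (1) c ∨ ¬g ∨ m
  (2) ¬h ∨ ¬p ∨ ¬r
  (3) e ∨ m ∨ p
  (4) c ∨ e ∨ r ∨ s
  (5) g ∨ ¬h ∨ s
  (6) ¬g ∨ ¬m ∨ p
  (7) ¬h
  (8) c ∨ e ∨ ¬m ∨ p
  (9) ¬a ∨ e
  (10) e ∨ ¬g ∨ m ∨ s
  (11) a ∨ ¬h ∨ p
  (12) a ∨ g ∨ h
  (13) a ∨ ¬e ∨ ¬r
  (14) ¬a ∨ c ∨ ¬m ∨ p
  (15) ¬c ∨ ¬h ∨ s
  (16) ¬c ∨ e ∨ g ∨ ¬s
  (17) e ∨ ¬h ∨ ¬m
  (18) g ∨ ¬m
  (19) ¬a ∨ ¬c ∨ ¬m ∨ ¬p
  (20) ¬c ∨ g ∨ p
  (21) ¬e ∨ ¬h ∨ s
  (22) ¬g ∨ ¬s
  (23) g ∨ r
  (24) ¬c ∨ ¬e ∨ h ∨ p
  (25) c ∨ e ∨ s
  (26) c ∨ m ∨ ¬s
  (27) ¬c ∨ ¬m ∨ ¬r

m = False, s = False, g = False, c = False, a = True, p = False, h = False, r = True, e = True

Unit clause (¬h) forces h = False.
Set m = False.
Set s = False.
Set g = False.
  then (a ∨ g ∨ h) forces a = True.
  then (g ∨ r) forces r = True.
  then (¬a ∨ e) forces e = True.
Set c = False.
Set p = False.
All clauses satisfied.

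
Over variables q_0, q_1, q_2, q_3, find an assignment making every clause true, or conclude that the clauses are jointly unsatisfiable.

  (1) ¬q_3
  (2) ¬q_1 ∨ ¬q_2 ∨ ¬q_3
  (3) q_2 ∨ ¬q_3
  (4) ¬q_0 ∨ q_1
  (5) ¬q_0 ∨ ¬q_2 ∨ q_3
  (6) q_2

Unit clause (¬q_3) forces q_3 = False.
Unit clause (q_2) forces q_2 = True.
In (¬q_0 ∨ ¬q_2 ∨ q_3) only ¬q_0 is left, so q_0 = False.
Set q_1 = True.
Check each clause:
  (¬q_3): ¬q_3 holds.
  (¬q_1 ∨ ¬q_2 ∨ ¬q_3): ¬q_3 holds.
  (q_2 ∨ ¬q_3): q_2 holds.
  (¬q_0 ∨ q_1): ¬q_0 holds.
  (¬q_0 ∨ ¬q_2 ∨ q_3): ¬q_0 holds.
  (q_2): q_2 holds.
All clauses satisfied.

q_0 = False, q_1 = True, q_2 = True, q_3 = False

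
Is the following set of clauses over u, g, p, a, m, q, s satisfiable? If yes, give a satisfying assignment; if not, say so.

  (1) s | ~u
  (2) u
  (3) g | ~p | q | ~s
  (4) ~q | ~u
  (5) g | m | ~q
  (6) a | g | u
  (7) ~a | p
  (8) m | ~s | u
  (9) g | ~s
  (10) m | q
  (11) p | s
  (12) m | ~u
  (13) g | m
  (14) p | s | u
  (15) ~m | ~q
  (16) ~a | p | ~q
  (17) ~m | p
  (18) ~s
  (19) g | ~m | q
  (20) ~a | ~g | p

Unsatisfiable

Case u = True:
  (s | ~u) forces s = True.
  Clause (~s) is falsified — contradiction.
Case u = False:
  Clause (u) is falsified — contradiction.
Both cases fail, so the formula is unsatisfiable.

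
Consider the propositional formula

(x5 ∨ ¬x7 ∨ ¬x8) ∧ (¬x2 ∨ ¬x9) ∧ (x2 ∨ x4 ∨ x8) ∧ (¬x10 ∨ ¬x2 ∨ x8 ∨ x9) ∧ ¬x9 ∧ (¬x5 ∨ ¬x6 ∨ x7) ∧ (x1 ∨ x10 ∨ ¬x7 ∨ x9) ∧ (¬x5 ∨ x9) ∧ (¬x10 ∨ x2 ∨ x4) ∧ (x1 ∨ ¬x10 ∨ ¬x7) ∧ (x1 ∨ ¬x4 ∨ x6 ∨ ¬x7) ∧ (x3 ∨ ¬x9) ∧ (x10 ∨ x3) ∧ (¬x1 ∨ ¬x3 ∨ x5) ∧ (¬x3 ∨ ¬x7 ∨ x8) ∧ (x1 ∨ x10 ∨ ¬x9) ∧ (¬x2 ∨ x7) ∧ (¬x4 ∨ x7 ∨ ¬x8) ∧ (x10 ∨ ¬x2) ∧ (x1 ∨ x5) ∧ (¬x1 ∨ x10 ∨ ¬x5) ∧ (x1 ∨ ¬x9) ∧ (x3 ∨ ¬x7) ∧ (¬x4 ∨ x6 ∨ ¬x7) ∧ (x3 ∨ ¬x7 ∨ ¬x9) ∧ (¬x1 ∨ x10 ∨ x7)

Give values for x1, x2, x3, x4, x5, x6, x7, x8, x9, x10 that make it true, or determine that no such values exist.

Unit clause (¬x9) forces x9 = False.
In (¬x5 ∨ x9) only ¬x5 is left, so x5 = False.
In (x1 ∨ x5) only x1 is left, so x1 = True.
In (¬x1 ∨ ¬x3 ∨ x5) only ¬x3 is left, so x3 = False.
In (x3 ∨ ¬x7) only ¬x7 is left, so x7 = False.
In (¬x1 ∨ x10 ∨ x7) only x10 is left, so x10 = True.
In (¬x2 ∨ x7) only ¬x2 is left, so x2 = False.
In (¬x10 ∨ x2 ∨ x4) only x4 is left, so x4 = True.
In (¬x4 ∨ x7 ∨ ¬x8) only ¬x8 is left, so x8 = False.
Set x6 = False.
All clauses satisfied.

x1=T, x2=F, x3=F, x4=T, x5=F, x6=F, x7=F, x8=F, x9=F, x10=T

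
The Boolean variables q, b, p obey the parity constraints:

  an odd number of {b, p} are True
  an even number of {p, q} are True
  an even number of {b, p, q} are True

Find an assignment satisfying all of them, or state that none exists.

q = True, b = False, p = True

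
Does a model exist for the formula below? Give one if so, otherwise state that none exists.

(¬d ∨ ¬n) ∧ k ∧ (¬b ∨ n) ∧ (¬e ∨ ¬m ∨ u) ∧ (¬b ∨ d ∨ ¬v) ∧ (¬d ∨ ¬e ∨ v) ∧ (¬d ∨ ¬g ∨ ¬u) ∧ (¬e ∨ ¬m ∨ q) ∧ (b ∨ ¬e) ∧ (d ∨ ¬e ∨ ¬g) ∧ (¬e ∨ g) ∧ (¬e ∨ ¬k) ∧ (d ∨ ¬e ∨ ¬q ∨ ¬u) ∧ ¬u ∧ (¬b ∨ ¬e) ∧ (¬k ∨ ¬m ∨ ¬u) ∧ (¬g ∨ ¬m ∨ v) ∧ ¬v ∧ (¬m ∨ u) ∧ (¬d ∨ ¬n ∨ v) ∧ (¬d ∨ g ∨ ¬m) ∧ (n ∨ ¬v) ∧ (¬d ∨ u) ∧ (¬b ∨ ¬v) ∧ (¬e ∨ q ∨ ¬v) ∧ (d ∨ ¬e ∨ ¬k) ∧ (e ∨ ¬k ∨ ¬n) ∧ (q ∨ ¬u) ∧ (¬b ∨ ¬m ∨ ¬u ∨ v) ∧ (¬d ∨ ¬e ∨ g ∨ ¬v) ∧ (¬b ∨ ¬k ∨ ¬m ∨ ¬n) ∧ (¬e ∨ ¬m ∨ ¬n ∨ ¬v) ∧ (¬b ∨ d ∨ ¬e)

Unit clause (k) forces k = True.
In (¬e ∨ ¬k) only ¬e is left, so e = False.
Unit clause (¬u) forces u = False.
Unit clause (¬v) forces v = False.
In (¬m ∨ u) only ¬m is left, so m = False.
In (¬d ∨ u) only ¬d is left, so d = False.
In (e ∨ ¬k ∨ ¬n) only ¬n is left, so n = False.
In (¬b ∨ n) only ¬b is left, so b = False.
Set g = True.
Set q = False.
All clauses satisfied.

g = True; u = False; n = False; e = False; q = False; v = False; m = False; k = True; d = False; b = False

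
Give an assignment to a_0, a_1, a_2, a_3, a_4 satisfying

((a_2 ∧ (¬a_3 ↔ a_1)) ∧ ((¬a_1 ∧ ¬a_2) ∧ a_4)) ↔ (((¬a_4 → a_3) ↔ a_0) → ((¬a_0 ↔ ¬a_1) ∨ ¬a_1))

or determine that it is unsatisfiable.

a_0 = False, a_1 = True, a_2 = False, a_3 = False, a_4 = False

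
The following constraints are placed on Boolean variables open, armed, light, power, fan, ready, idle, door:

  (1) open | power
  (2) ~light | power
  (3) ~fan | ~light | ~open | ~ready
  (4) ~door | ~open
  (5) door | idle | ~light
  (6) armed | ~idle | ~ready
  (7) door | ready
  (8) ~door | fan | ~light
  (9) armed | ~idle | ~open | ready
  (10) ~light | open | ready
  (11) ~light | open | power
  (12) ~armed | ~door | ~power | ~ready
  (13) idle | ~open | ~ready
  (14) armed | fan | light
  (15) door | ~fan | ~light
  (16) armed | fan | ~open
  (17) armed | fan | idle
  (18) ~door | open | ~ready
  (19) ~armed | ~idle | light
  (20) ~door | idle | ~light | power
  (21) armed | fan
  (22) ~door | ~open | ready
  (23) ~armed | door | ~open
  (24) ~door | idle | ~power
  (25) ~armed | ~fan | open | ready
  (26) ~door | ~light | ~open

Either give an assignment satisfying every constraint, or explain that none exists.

open = False; armed = True; light = False; power = True; fan = True; ready = True; idle = False; door = False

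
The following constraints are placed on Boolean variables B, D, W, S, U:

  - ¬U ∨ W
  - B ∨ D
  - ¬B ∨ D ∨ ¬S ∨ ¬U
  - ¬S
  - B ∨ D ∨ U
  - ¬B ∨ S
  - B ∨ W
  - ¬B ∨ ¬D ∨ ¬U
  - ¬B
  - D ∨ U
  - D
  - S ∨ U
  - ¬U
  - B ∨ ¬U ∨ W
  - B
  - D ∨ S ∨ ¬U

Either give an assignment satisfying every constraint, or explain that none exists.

Case B = True:
  Clause (¬B) is falsified — contradiction.
Case B = False:
  Clause (B) is falsified — contradiction.
Both cases fail, so the formula is unsatisfiable.

Unsatisfiable — no assignment works.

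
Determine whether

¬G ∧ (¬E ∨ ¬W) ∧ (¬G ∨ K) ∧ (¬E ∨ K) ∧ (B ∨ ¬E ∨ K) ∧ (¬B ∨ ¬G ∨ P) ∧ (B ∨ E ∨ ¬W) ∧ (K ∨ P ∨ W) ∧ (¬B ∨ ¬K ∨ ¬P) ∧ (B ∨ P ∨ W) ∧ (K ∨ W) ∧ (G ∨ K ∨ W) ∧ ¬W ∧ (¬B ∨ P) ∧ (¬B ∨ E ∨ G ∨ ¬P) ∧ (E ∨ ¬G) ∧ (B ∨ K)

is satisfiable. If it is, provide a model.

K = True; P = True; B = False; G = False; E = True; W = False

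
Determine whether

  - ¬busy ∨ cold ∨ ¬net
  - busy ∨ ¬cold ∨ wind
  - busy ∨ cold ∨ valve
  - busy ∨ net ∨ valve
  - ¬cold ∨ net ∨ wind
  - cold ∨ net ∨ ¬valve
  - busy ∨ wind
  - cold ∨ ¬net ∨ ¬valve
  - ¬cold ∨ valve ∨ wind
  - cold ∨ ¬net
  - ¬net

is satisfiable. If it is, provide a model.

net = False; cold = True; busy = False; wind = True; valve = True

Unit clause (¬net) forces net = False.
Set cold = True.
  then (¬cold ∨ net ∨ wind) forces wind = True.
Set busy = False.
  then (busy ∨ net ∨ valve) forces valve = True.
All clauses satisfied.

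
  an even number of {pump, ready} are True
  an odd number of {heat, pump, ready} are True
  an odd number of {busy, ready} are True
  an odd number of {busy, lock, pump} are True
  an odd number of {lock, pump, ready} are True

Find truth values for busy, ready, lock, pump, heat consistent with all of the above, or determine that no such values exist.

Adding constraints 3, 4, 5 mod 2: every variable appears an even number of times on the left, so the left side is 0.
But the right sides sum to 1 (mod 2). 0 ≠ 1 — the system is inconsistent.

Unsatisfiable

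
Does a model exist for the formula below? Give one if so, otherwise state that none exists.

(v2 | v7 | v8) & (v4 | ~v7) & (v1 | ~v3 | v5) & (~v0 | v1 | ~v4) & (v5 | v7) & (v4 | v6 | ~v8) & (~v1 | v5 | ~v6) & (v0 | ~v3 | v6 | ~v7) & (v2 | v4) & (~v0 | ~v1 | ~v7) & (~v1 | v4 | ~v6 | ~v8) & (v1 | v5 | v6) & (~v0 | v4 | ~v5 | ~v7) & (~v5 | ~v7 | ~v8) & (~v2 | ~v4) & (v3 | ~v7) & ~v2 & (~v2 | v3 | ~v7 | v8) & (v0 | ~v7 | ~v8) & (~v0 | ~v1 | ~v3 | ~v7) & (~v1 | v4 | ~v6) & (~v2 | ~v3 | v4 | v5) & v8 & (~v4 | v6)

Unit clause (~v2) forces v2 = False.
Unit clause (v8) forces v8 = True.
In (v2 | v4) only v4 is left, so v4 = True.
In (~v4 | v6) only v6 is left, so v6 = True.
Set v0 = False.
  then (v0 | ~v7 | ~v8) forces v7 = False.
  then (v5 | v7) forces v5 = True.
Set v1 = False.
Set v3 = False.
All clauses satisfied.

v0 = False, v1 = False, v2 = False, v3 = False, v4 = True, v5 = True, v6 = True, v7 = False, v8 = True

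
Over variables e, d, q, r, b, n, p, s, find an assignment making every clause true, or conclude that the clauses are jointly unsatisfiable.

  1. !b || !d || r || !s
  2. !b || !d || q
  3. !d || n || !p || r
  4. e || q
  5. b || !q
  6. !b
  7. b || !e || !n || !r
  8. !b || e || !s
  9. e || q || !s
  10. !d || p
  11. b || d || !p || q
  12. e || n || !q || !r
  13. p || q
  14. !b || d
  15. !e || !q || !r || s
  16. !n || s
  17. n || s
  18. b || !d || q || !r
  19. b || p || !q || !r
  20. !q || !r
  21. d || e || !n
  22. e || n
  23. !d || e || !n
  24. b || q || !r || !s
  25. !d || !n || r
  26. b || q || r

The formula is unsatisfiable.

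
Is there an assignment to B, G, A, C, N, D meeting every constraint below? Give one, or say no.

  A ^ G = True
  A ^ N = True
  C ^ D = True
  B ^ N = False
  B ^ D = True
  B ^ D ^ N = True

B = False, G = False, A = True, C = False, N = False, D = True

A ^ G = T ^ F = True ✓
A ^ N = T ^ F = True ✓
C ^ D = F ^ T = True ✓
B ^ N = F ^ F = False ✓
B ^ D = F ^ T = True ✓
B ^ D ^ N = F ^ T ^ F = True ✓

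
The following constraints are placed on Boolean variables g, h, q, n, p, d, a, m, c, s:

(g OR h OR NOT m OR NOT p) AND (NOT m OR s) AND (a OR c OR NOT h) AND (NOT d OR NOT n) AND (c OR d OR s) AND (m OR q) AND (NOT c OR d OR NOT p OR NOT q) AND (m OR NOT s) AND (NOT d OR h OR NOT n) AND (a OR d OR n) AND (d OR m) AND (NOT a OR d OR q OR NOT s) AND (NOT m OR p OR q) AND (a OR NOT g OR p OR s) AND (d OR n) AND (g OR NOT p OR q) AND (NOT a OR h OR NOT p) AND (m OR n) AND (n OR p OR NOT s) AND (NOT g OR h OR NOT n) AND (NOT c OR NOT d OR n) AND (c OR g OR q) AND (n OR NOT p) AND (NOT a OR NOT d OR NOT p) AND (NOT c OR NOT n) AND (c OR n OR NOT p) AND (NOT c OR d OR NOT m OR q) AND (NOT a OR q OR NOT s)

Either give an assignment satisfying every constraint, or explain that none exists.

g = False, h = True, q = True, n = True, p = True, d = False, a = True, m = True, c = False, s = True

Set g = False.
Set h = True.
Try q = False:
  (m OR q) forces m = True.
  (NOT m OR s) forces s = True.
  (NOT m OR p OR q) forces p = True.
  clause (g OR NOT p OR q) is falsified — backtrack.
So q = True.
Set n = True.
  then (NOT d OR NOT n) forces d = False.
  then (d OR m) forces m = True.
  then (NOT c OR NOT n) forces c = False.
  then (NOT m OR s) forces s = True.
  then (a OR c OR NOT h) forces a = True.
Set p = True.
All clauses satisfied.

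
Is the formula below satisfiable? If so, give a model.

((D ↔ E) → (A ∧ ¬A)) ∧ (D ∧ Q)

D = True, E = False, A = False, Q = True

  (D ↔ E) → (A ∧ ¬A) = True
    D ↔ E = False
    A ∧ ¬A = False
      ¬A = True
  D ∧ Q = True
Both conjuncts True, so the formula holds.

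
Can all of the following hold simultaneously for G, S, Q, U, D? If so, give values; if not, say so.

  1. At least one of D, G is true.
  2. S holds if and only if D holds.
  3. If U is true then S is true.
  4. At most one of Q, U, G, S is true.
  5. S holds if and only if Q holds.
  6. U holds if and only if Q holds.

G = True, S = False, Q = False, U = False, D = False

  (1) {D, G}: 1 true — at least one ✓
  (2) S=F, D=F — same ✓
  (3) U=F ⇒ S: vacuous ✓
  (4) {Q, U, G, S}: 1 true — at most one ✓
  (5) S=F, Q=F — same ✓
  (6) U=F, Q=F — same ✓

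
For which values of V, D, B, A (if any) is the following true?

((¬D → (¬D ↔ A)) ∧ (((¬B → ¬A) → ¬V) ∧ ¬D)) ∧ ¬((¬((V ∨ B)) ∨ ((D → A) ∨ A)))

Case D = True: the conjunct ¬D is False.
Case D = False: the conjunct ¬((¬((V ∨ B)) ∨ ((D → A) ∨ A))) becomes ¬((¬((V ∨ B)) ∨ True)) = False.
Both cases fail — unsatisfiable.

No satisfying assignment exists.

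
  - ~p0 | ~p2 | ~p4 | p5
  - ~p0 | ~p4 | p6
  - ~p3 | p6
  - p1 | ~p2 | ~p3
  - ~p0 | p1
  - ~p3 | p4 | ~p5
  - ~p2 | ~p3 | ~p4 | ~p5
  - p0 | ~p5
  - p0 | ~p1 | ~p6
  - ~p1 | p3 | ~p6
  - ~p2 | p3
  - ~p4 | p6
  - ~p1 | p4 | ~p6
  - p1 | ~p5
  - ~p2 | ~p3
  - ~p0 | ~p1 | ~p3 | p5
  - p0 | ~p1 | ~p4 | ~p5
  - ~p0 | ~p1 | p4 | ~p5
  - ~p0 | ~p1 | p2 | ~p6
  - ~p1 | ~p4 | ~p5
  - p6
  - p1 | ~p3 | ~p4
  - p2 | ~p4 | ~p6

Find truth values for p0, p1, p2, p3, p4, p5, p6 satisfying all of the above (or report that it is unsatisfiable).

Unit clause (p6) forces p6 = True.
Try p0 = True:
  (~p0 | p1) forces p1 = True.
  (~p1 | p3 | ~p6) forces p3 = True.
  (~p1 | p4 | ~p6) forces p4 = True.
  (~p2 | ~p3) forces p2 = False.
  clause (~p0 | ~p1 | p2 | ~p6) is falsified — backtrack.
So p0 = False.
  then (p0 | ~p5) forces p5 = False.
  then (p0 | ~p1 | ~p6) forces p1 = False.
Try p2 = True:
  (p1 | ~p2 | ~p3) forces p3 = False.
  clause (~p2 | p3) is falsified — backtrack.
So p2 = False.
  then (p2 | ~p4 | ~p6) forces p4 = False.
Set p3 = True.
All clauses satisfied.

p0=F; p1=F; p2=F; p3=T; p4=F; p5=F; p6=T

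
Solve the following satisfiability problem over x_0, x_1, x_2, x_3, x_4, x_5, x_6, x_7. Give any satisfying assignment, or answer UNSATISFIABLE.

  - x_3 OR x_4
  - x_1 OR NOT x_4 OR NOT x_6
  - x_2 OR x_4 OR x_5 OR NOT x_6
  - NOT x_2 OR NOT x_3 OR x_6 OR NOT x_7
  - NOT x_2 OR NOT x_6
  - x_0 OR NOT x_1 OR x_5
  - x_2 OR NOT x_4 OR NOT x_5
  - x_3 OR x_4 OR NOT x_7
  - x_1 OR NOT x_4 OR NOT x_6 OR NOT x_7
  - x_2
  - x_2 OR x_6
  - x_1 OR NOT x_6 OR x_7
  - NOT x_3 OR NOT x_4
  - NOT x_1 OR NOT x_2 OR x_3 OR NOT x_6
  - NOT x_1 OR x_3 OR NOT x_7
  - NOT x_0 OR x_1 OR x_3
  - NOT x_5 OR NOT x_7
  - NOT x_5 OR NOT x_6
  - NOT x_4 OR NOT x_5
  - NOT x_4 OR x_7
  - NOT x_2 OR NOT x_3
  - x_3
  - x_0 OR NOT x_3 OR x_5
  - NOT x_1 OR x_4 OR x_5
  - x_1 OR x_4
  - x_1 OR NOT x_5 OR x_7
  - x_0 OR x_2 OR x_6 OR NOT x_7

Case x_3 = True:
  (x_2) forces x_2 = True.
  Clause (NOT x_2 OR NOT x_3) is falsified — contradiction.
Case x_3 = False:
  Clause (x_3) is falsified — contradiction.
Both cases fail, so the formula is unsatisfiable.

The formula is unsatisfiable.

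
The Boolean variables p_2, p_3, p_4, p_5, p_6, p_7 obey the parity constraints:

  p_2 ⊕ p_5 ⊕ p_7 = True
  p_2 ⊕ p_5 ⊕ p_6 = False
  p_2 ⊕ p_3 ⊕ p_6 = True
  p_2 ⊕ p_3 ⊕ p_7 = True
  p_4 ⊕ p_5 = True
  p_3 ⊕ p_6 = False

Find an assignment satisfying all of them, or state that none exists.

UNSATISFIABLE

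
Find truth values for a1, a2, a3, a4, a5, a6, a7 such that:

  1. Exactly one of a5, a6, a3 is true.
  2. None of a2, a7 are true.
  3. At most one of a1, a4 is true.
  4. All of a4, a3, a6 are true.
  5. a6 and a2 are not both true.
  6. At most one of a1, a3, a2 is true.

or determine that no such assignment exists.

Case a3 = True:
  (1) with a3=T forces a5 = False.
  (1) with a3=T forces a6 = False.
  Constraint (4) is violated (a6=F) — contradiction.
Case a3 = False:
  Constraint (4) is violated (a3=F) — contradiction.
Both cases fail — unsatisfiable.

UNSATISFIABLE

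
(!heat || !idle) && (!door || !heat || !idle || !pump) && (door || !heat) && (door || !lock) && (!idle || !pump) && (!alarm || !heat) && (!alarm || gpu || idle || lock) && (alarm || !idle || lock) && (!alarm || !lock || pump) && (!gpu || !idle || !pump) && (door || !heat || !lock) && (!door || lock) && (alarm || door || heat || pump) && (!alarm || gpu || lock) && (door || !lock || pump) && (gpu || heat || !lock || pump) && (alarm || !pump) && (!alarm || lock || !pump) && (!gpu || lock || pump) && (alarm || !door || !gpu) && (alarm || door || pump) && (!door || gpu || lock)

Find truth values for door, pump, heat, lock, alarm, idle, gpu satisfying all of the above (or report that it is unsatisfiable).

door: True; pump: True; heat: False; lock: True; alarm: True; idle: False; gpu: True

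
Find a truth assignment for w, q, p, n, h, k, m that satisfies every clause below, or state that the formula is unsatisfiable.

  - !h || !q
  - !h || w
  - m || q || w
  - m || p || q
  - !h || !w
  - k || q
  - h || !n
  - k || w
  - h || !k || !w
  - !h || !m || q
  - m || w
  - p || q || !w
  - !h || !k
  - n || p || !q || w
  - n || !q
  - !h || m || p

Try w = True:
  (!h || !w) forces h = False.
  (h || !n) forces n = False.
  (h || !k || !w) forces k = False.
  (k || q) forces q = True.
  clause (n || !q) is falsified — backtrack.
So w = False.
  then (!h || w) forces h = False.
  then (h || !n) forces n = False.
  then (k || w) forces k = True.
  then (m || w) forces m = True.
  then (n || !q) forces q = False.
Set p = True.
All clauses satisfied.

w = False; q = False; p = True; n = False; h = False; k = True; m = True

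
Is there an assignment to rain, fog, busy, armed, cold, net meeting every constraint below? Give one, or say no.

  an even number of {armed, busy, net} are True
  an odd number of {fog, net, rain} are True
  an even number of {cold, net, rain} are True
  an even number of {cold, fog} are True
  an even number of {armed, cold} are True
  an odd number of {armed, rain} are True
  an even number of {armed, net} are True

UNSATISFIABLE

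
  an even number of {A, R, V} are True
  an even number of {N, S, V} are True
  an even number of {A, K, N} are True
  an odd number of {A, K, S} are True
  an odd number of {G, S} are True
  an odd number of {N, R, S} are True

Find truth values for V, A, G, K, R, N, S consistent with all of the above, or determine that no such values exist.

V=T, A=T, G=F, K=T, R=F, N=F, S=T

{A, R, V}: 2 true → even ✓
{N, S, V}: 2 true → even ✓
{A, K, N}: 2 true → even ✓
{A, K, S}: 3 true → odd ✓
{G, S}: 1 true → odd ✓
{N, R, S}: 1 true → odd ✓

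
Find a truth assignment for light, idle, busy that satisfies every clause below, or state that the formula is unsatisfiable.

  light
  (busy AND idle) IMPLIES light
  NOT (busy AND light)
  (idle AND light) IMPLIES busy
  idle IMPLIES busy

light: True, idle: False, busy: False

Unit clause (light) forces light = True.
In (NOT busy OR NOT light) only NOT busy is left, so busy = False.
In (busy OR NOT idle OR NOT light) only NOT idle is left, so idle = False.
All clauses satisfied.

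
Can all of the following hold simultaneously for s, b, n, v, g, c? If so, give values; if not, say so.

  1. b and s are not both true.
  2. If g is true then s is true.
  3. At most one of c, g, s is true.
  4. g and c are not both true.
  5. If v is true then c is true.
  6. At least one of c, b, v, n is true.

s=F, b=T, n=F, v=F, g=F, c=T

  (1) b=T, s=F — not both ✓
  (2) g=F ⇒ s: vacuous ✓
  (3) {c, g, s}: 1 true — at most one ✓
  (4) g=F, c=T — not both ✓
  (5) v=F ⇒ c: vacuous ✓
  (6) {c, b, v, n}: 2 true — at least one ✓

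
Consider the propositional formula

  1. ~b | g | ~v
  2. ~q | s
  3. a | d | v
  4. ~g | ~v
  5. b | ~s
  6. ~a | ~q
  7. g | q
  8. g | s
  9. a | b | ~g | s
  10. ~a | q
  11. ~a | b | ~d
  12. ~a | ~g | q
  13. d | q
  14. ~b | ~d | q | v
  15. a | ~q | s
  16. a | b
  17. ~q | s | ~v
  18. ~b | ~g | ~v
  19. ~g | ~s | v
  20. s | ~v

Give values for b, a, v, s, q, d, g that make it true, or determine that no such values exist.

b = True; a = False; v = False; s = True; q = True; d = True; g = False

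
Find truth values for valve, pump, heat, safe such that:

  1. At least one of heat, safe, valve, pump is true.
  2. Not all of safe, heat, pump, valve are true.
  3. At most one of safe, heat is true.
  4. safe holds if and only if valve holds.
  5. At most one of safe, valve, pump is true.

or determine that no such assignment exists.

valve=F, pump=T, heat=T, safe=F

  (1) {heat, safe, valve, pump}: 2 true — at least one ✓
  (2) {safe, heat, pump, valve}: 2/4 true — not all ✓
  (3) {safe, heat}: 1 true — at most one ✓
  (4) safe=F, valve=F — same ✓
  (5) {safe, valve, pump}: 1 true — at most one ✓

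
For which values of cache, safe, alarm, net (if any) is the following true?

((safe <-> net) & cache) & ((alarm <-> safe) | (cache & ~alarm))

cache: True; safe: True; alarm: False; net: True

  (safe <-> net) & cache = True
    safe <-> net = True
  (alarm <-> safe) | (cache & ~alarm) = True
    alarm <-> safe = False
    cache & ~alarm = True
      ~alarm = True
Both conjuncts True, so the formula holds.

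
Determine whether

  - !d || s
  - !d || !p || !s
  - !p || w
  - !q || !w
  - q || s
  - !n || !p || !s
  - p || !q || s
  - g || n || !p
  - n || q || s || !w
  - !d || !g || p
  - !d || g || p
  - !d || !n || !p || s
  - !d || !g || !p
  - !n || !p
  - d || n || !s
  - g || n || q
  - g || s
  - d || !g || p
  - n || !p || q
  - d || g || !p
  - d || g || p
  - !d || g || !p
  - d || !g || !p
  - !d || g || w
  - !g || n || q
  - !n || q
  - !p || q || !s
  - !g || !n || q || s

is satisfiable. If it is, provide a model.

Case p = True:
  (!p || w) forces w = True.
  (!q || !w) forces q = False.
  (q || s) forces s = True.
  Clause (!p || q || !s) is falsified — contradiction.
Case p = False:
  If g = True:
    (!d || !g || p) forces d = False.
    clause (d || !g || p) is falsified.
  If g = False:
    (!d || g || p) forces d = False.
    clause (d || g || p) is falsified.
  Every sub-case reaches a contradiction.
Both cases fail, so the formula is unsatisfiable.

UNSATISFIABLE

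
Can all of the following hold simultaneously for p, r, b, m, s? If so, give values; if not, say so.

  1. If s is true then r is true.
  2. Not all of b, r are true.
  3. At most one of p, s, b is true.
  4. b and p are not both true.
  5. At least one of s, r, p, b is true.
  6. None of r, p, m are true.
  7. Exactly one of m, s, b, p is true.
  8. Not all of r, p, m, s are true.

p=F, r=F, b=T, m=F, s=F

  (1) s=F ⇒ r: vacuous ✓
  (2) {b, r}: 1/2 true — not all ✓
  (3) {p, s, b}: 1 true — at most one ✓
  (4) b=T, p=F — not both ✓
  (5) {s, r, p, b}: 1 true — at least one ✓
  (6) {r, p, m}: 0 true — none ✓
  (7) {m, s, b, p}: 1 true — exactly one ✓
  (8) {r, p, m, s}: 0/4 true — not all ✓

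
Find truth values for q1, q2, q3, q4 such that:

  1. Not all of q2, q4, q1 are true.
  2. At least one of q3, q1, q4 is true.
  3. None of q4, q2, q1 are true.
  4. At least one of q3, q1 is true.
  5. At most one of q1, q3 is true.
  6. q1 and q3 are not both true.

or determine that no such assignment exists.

q1 = False, q2 = False, q3 = True, q4 = False

  (1) {q2, q4, q1}: 0/3 true — not all ✓
  (2) {q3, q1, q4}: 1 true — at least one ✓
  (3) {q4, q2, q1}: 0 true — none ✓
  (4) {q3, q1}: 1 true — at least one ✓
  (5) {q1, q3}: 1 true — at most one ✓
  (6) q1=F, q3=T — not both ✓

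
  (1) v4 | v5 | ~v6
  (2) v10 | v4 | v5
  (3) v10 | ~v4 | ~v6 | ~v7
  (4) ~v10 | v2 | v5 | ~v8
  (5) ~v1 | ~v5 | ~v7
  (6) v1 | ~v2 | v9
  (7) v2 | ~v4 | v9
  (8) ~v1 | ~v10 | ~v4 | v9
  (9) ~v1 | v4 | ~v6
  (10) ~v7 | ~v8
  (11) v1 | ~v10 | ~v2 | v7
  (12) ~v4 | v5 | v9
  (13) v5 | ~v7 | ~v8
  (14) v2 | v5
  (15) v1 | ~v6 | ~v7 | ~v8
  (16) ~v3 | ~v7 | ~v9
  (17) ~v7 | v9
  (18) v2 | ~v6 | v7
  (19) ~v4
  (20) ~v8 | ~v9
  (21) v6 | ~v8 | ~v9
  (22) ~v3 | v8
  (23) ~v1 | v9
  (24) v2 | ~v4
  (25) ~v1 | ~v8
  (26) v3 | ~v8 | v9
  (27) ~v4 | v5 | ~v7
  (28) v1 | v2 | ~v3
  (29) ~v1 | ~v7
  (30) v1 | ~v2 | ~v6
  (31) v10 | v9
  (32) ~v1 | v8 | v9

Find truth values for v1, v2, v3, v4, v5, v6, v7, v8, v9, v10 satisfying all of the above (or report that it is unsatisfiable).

Unit clause (~v4) forces v4 = False.
Set v1 = False.
Set v2 = False.
  then (v2 | v5) forces v5 = True.
  then (v1 | v2 | ~v3) forces v3 = False.
Set v6 = True.
  then (v2 | ~v6 | v7) forces v7 = True.
  then (~v7 | ~v8) forces v8 = False.
  then (~v7 | v9) forces v9 = True.
Set v10 = True.
All clauses satisfied.

v1: False, v2: False, v3: False, v4: False, v5: True, v6: True, v7: True, v8: False, v9: True, v10: True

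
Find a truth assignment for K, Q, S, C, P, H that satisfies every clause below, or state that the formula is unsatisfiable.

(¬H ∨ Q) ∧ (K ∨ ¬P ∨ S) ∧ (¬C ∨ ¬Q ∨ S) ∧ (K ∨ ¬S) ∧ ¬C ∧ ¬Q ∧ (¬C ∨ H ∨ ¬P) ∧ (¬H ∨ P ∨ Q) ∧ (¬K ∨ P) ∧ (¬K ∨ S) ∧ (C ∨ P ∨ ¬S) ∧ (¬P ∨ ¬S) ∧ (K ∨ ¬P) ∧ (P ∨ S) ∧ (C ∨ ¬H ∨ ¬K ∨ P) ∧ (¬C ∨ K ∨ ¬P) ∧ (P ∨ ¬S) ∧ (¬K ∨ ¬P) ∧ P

UNSATISFIABLE

Case Q = True:
  Clause (¬Q) is falsified — contradiction.
Case Q = False:
  (¬H ∨ Q) forces H = False.
  (¬C) forces C = False.
  (P) forces P = True.
  (¬P ∨ ¬S) forces S = False.
  (K ∨ ¬P ∨ S) forces K = True.
  Clause (¬K ∨ S) is falsified — contradiction.
Both cases fail, so the formula is unsatisfiable.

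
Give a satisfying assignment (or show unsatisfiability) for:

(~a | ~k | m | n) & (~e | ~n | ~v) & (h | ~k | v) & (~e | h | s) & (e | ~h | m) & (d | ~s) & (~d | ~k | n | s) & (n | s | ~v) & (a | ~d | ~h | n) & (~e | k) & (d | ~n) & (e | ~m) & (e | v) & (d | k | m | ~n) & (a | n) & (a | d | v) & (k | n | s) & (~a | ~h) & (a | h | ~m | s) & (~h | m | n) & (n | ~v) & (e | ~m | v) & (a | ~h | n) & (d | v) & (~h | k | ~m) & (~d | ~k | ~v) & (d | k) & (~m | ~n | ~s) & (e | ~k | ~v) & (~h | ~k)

e=F; v=T; s=T; a=T; h=F; n=T; d=T; m=F; k=F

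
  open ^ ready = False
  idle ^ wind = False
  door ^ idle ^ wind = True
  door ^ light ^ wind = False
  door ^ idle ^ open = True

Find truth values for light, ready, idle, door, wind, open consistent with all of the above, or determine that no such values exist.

light = True; ready = False; idle = False; door = True; wind = False; open = False

open ^ ready = F ^ F = False ✓
idle ^ wind = F ^ F = False ✓
door ^ idle ^ wind = T ^ F ^ F = True ✓
door ^ light ^ wind = T ^ T ^ F = False ✓
door ^ idle ^ open = T ^ F ^ F = True ✓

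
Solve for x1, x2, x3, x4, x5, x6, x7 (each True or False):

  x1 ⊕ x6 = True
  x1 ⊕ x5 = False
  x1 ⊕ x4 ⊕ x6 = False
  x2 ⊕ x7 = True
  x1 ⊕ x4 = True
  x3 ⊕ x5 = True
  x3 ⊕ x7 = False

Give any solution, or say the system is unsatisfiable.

x1=F, x2=F, x3=T, x4=T, x5=F, x6=T, x7=T

x1 ⊕ x6 = F ⊕ T = True ✓
x1 ⊕ x5 = F ⊕ F = False ✓
x1 ⊕ x4 ⊕ x6 = F ⊕ T ⊕ T = False ✓
x2 ⊕ x7 = F ⊕ T = True ✓
x1 ⊕ x4 = F ⊕ T = True ✓
x3 ⊕ x5 = T ⊕ F = True ✓
x3 ⊕ x7 = T ⊕ T = False ✓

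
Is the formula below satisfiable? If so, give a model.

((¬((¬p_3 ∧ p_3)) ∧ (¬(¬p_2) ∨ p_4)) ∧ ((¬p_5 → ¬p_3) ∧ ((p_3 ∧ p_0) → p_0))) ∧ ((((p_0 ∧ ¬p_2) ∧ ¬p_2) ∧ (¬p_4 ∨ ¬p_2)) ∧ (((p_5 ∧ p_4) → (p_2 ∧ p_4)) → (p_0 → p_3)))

p_0=T, p_2=F, p_3=F, p_4=T, p_5=T

  (¬((¬p_3 ∧ p_3)) ∧ (¬(¬p_2) ∨ p_4)) ∧ ((¬p_5 → ¬p_3) ∧ ((p_3 ∧ p_0) → p_0)) = True
    ¬((¬p_3 ∧ p_3)) ∧ (¬(¬p_2) ∨ p_4) = True
      ¬((¬p_3 ∧ p_3)) = True
        ¬p_3 ∧ p_3 = False
          ¬p_3 = True
      ¬(¬p_2) ∨ p_4 = True
        ¬(¬p_2) = False
          ¬p_2 = True
    (¬p_5 → ¬p_3) ∧ ((p_3 ∧ p_0) → p_0) = True
      ¬p_5 → ¬p_3 = True
        ¬p_5 = False
        ¬p_3 = True
      (p_3 ∧ p_0) → p_0 = True
        p_3 ∧ p_0 = False
  (((p_0 ∧ ¬p_2) ∧ ¬p_2) ∧ (¬p_4 ∨ ¬p_2)) ∧ (((p_5 ∧ p_4) → (p_2 ∧ p_4)) → (p_0 → p_3)) = True
    ((p_0 ∧ ¬p_2) ∧ ¬p_2) ∧ (¬p_4 ∨ ¬p_2) = True
      (p_0 ∧ ¬p_2) ∧ ¬p_2 = True
        p_0 ∧ ¬p_2 = True
          ¬p_2 = True
        ¬p_2 = True
      ¬p_4 ∨ ¬p_2 = True
        ¬p_4 = False
        ¬p_2 = True
    ((p_5 ∧ p_4) → (p_2 ∧ p_4)) → (p_0 → p_3) = True
      (p_5 ∧ p_4) → (p_2 ∧ p_4) = False
        p_5 ∧ p_4 = True
        p_2 ∧ p_4 = False
      p_0 → p_3 = False
Both conjuncts True, so the formula holds.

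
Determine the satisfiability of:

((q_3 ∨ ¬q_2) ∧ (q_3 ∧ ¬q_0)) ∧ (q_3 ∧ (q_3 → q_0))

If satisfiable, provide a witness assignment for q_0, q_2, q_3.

Case q_3 = True: the formula simplifies to ¬q_0 ∧ q_0.
  q_0 = True: the conjunct ¬q_0 is False.
  q_0 = False: the conjunct q_0 is False.
Case q_3 = False: the conjunct q_3 is False.
Both cases fail — unsatisfiable.

Unsatisfiable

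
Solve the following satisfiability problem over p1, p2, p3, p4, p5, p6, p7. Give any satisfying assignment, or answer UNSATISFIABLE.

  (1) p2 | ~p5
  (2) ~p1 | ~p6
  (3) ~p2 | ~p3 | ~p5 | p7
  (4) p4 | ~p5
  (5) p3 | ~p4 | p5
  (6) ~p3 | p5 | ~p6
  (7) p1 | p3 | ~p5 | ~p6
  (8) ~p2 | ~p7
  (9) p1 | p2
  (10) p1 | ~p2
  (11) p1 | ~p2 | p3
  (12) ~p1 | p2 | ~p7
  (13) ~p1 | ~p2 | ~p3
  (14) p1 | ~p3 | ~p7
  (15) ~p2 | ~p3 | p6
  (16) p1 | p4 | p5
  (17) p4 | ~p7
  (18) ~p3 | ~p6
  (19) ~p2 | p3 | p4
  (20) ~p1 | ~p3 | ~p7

p1 = True, p2 = False, p3 = True, p4 = False, p5 = False, p6 = False, p7 = False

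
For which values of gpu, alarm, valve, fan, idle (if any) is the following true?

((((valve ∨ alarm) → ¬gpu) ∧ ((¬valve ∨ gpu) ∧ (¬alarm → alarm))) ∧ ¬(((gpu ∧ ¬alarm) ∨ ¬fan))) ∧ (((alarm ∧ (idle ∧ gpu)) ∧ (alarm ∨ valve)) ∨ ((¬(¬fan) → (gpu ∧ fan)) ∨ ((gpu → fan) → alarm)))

gpu = False, alarm = True, valve = False, fan = True, idle = False

  (((valve ∨ alarm) → ¬gpu) ∧ ((¬valve ∨ gpu) ∧ (¬alarm → alarm))) ∧ ¬(((gpu ∧ ¬alarm) ∨ ¬fan)) = True
    ((valve ∨ alarm) → ¬gpu) ∧ ((¬valve ∨ gpu) ∧ (¬alarm → alarm)) = True
      (valve ∨ alarm) → ¬gpu = True
        valve ∨ alarm = True
        ¬gpu = True
      (¬valve ∨ gpu) ∧ (¬alarm → alarm) = True
        ¬valve ∨ gpu = True
          ¬valve = True
        ¬alarm → alarm = True
          ¬alarm = False
    ¬(((gpu ∧ ¬alarm) ∨ ¬fan)) = True
      (gpu ∧ ¬alarm) ∨ ¬fan = False
        gpu ∧ ¬alarm = False
          ¬alarm = False
        ¬fan = False
  ((alarm ∧ (idle ∧ gpu)) ∧ (alarm ∨ valve)) ∨ ((¬(¬fan) → (gpu ∧ fan)) ∨ ((gpu → fan) → alarm)) = True
    (alarm ∧ (idle ∧ gpu)) ∧ (alarm ∨ valve) = False
      alarm ∧ (idle ∧ gpu) = False
        idle ∧ gpu = False
      alarm ∨ valve = True
    (¬(¬fan) → (gpu ∧ fan)) ∨ ((gpu → fan) → alarm) = True
      ¬(¬fan) → (gpu ∧ fan) = False
        ¬(¬fan) = True
          ¬fan = False
        gpu ∧ fan = False
      (gpu → fan) → alarm = True
        gpu → fan = True
Both conjuncts True, so the formula holds.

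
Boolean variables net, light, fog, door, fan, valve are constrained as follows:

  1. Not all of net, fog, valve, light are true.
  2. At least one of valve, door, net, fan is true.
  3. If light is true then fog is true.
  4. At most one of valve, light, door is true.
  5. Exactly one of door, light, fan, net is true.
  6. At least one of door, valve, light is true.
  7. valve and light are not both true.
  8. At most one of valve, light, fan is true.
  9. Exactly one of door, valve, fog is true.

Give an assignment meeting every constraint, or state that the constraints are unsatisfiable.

net=F, light=F, fog=F, door=T, fan=F, valve=F

  (1) {net, fog, valve, light}: 0/4 true — not all ✓
  (2) {valve, door, net, fan}: 1 true — at least one ✓
  (3) light=F ⇒ fog: vacuous ✓
  (4) {valve, light, door}: 1 true — at most one ✓
  (5) {door, light, fan, net}: 1 true — exactly one ✓
  (6) {door, valve, light}: 1 true — at least one ✓
  (7) valve=F, light=F — not both ✓
  (8) {valve, light, fan}: 0 true — at most one ✓
  (9) {door, valve, fog}: 1 true — exactly one ✓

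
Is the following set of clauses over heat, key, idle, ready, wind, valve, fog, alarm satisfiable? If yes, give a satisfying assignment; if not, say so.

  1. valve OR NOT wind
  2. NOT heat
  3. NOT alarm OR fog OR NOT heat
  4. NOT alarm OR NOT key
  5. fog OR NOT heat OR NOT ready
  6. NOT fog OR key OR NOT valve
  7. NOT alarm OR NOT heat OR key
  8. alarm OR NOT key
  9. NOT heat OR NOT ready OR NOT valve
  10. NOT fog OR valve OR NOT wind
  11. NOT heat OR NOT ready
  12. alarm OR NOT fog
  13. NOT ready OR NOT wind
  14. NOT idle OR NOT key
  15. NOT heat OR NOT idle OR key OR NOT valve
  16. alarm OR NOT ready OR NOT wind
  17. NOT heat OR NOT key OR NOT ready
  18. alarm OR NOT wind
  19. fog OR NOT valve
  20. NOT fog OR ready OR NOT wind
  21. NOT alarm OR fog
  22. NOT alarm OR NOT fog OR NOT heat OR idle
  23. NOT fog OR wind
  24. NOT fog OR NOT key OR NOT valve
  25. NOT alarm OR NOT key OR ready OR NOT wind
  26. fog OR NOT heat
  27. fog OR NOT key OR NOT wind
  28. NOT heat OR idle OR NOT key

heat: False, key: False, idle: True, ready: False, wind: False, valve: False, fog: False, alarm: False

Unit clause (NOT heat) forces heat = False.
Try key = True:
  (NOT alarm OR NOT key) forces alarm = False.
  clause (alarm OR NOT key) is falsified — backtrack.
So key = False.
Set idle = True.
Set ready = False.
Set wind = False.
  then (NOT fog OR wind) forces fog = False.
  then (fog OR NOT valve) forces valve = False.
  then (NOT alarm OR fog) forces alarm = False.
All clauses satisfied.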